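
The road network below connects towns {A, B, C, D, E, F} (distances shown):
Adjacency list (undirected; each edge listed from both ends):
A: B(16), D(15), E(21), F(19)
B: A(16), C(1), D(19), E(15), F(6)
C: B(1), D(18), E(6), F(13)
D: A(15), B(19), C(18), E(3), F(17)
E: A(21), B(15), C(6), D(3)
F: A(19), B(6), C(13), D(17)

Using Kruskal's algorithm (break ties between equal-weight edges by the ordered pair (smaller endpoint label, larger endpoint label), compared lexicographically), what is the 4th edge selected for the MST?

Kruskal: consider edges lightest-first.
B-C (1): add — endpoints in different components.
D-E (3): add — endpoints in different components.
B-F (6): add — endpoints in different components.
C-E (6): add — endpoints in different components.
C-F (13): skip — C and F already connected.
A-D (15): add — endpoints in different components.
The 4th edge added is C-E.

C-E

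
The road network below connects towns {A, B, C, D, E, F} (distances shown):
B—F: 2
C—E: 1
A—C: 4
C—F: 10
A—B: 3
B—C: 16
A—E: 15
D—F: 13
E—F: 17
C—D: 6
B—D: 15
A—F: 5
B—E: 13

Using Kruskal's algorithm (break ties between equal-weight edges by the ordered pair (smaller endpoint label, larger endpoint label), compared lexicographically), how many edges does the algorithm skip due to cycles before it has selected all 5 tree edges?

1

Kruskal: consider edges lightest-first.
C—E (1): add. Components now {A} {B} {C,E} {D} {F}
B—F (2): add. Components now {A} {B,F} {C,E} {D}
A—B (3): add. Components now {A,B,F} {C,E} {D}
A—C (4): add. Components now {A,B,C,E,F} {D}
A—F (5): skip — A and F already connected.
C—D (6): add. Components now {A,B,C,D,E,F}
Edges rejected before the tree was complete: 1.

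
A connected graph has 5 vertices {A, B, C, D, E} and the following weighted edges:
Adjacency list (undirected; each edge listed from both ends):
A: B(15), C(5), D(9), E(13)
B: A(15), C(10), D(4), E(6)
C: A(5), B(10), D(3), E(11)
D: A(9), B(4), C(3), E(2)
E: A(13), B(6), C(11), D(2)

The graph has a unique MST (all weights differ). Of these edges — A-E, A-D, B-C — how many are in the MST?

0

Sort edges by weight, then run Kruskal:
D-E (2): add — endpoints in different components.
C-D (3): add — endpoints in different components.
B-D (4): add — endpoints in different components.
A-C (5): add — endpoints in different components.
MST edge set: {D-E, C-D, B-D, A-C}.
Of the listed edges, {} are in the MST → 0.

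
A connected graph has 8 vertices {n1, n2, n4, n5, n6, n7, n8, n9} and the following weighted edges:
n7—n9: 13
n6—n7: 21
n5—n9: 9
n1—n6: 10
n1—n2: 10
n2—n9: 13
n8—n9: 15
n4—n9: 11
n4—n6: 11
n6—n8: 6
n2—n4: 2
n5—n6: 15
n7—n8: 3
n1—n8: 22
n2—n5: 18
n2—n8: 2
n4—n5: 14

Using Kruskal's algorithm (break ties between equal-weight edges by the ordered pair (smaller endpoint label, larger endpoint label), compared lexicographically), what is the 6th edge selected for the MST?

Kruskal: consider edges lightest-first.
n2—n4 (2): add — endpoints in different components.
n2—n8 (2): add — endpoints in different components.
n7—n8 (3): add — endpoints in different components.
n6—n8 (6): add — endpoints in different components.
n5—n9 (9): add — endpoints in different components.
n1—n2 (10): add — endpoints in different components.
n1—n6 (10): skip — n6 and n1 already connected.
n4—n6 (11): skip — n6 and n4 already connected.
n4—n9 (11): add — endpoints in different components.
The 6th edge added is n1—n2.

n1-n2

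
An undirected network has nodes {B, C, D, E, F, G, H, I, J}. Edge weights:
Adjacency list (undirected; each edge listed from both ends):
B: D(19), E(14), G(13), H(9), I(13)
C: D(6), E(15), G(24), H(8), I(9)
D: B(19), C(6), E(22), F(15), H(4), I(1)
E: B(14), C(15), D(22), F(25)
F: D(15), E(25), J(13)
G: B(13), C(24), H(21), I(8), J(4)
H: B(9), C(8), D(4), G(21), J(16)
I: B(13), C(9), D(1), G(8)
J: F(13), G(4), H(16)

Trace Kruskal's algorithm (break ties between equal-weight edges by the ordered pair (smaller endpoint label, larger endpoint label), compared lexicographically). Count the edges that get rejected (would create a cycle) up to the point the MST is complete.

Kruskal's algorithm — process edges by increasing weight (ties by edge label):
D—I (1): add — endpoints in different components.
D—H (4): add — endpoints in different components.
G—J (4): add — endpoints in different components.
C—D (6): add — endpoints in different components.
C—H (8): skip — C and H already connected.
G—I (8): add — endpoints in different components.
B—H (9): add — endpoints in different components.
C—I (9): skip — C and I already connected.
B—G (13): skip — B and G already connected.
B—I (13): skip — B and I already connected.
F—J (13): add — endpoints in different components.
B—E (14): add — endpoints in different components.
Edges rejected before the tree was complete: 4.

4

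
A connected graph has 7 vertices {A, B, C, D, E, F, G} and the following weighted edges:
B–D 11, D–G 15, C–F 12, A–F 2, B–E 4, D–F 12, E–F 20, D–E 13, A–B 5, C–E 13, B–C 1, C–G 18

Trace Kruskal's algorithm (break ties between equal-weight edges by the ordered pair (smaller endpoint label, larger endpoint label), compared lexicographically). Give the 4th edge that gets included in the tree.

A-B

Sort edges by weight, then run Kruskal:
B–C (1): add. Components now {A} {B,C} {D} {E} {F} {G}
A–F (2): add. Components now {A,F} {B,C} {D} {E} {G}
B–E (4): add. Components now {A,F} {B,C,E} {D} {G}
A–B (5): add. Components now {A,B,C,E,F} {D} {G}
B–D (11): add. Components now {A,B,C,D,E,F} {G}
C–F (12): skip — C and F already connected.
D–F (12): skip — D and F already connected.
C–E (13): skip — C and E already connected.
D–E (13): skip — D and E already connected.
D–G (15): add. Components now {A,B,C,D,E,F,G}
The 4th edge added is A–B.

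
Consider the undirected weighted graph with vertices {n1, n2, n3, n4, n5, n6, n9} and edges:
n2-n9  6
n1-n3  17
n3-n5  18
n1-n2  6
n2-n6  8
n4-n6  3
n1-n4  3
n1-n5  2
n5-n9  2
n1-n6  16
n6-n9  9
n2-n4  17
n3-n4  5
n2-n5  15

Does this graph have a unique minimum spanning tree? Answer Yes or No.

No

Sort edges by weight, then run Kruskal:
n1-n5 (2): add — endpoints in different components.
n5-n9 (2): add — endpoints in different components.
n1-n4 (3): add — endpoints in different components.
n4-n6 (3): add — endpoints in different components.
n3-n4 (5): add — endpoints in different components.
n1-n2 (6): add — endpoints in different components.
Non-tree edge n2-n9 has weight 6, equal to the heaviest edge on its tree cycle — swapping gives another MST of the same weight. Not unique.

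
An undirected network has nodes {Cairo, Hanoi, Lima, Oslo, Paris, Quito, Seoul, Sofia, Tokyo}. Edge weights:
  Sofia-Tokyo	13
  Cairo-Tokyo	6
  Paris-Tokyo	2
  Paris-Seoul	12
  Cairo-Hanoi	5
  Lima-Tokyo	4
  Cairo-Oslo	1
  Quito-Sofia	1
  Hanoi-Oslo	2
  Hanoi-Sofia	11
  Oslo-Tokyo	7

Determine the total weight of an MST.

39

Grow the tree from Paris using Prim:
Step 1: frontier [Paris-Tokyo 2, Paris-Seoul 12] → take Paris-Tokyo (2); add Tokyo.
Step 2: frontier [Paris-Seoul 12, Lima-Tokyo 4, Cairo-Tokyo 6, Oslo-Tokyo 7, Sofia-Tokyo 13] → take Lima-Tokyo (4); add Lima.
Step 3: frontier [Paris-Seoul 12, Cairo-Tokyo 6, Oslo-Tokyo 7, Sofia-Tokyo 13] → take Cairo-Tokyo (6); add Cairo.
Step 4: frontier [Cairo-Oslo 1, Cairo-Hanoi 5, Paris-Seoul 12, Oslo-Tokyo 7, Sofia-Tokyo 13] → take Cairo-Oslo (1); add Oslo.
Step 5: frontier [Cairo-Hanoi 5, Hanoi-Oslo 2, Paris-Seoul 12, Sofia-Tokyo 13] → take Hanoi-Oslo (2); add Hanoi.
Step 6: frontier [Hanoi-Sofia 11, Paris-Seoul 12, Sofia-Tokyo 13] → take Hanoi-Sofia (11); add Sofia.
Step 7: frontier [Paris-Seoul 12, Quito-Sofia 1] → take Quito-Sofia (1); add Quito.
Step 8: frontier [Paris-Seoul 12] → take Paris-Seoul (12); add Seoul.
MST edges: Paris-Tokyo, Lima-Tokyo, Cairo-Tokyo, Cairo-Oslo, Hanoi-Oslo, Hanoi-Sofia, Quito-Sofia, Paris-Seoul; total weight 2+4+6+1+2+11+1+12 = 39.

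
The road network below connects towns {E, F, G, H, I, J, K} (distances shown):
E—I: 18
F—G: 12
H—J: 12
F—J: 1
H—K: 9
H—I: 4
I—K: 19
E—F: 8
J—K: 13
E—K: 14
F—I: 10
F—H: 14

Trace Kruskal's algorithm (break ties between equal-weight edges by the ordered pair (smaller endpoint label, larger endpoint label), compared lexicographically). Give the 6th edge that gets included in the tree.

F-G

Sort edges by weight, then run Kruskal:
F—J (1): add — endpoints in different components.
H—I (4): add — endpoints in different components.
E—F (8): add — endpoints in different components.
H—K (9): add — endpoints in different components.
F—I (10): add — endpoints in different components.
F—G (12): add — endpoints in different components.
The 6th edge added is F—G.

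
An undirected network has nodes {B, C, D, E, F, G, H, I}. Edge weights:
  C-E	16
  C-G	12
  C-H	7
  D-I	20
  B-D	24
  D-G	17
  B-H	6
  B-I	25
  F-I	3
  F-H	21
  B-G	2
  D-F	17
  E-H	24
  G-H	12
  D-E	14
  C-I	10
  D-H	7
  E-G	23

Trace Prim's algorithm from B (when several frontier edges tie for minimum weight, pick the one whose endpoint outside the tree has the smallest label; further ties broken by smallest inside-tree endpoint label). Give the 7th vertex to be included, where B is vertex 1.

F

Prim's algorithm from B:
Step 1: cheapest edge leaving the tree is B-G (2); add G.
Step 2: cheapest edge leaving the tree is B-H (6); add H.
Step 3: cheapest edge leaving the tree is C-H (7); add C.
Step 4: cheapest edge leaving the tree is D-H (7); add D.
Step 5: cheapest edge leaving the tree is C-I (10); add I.
Step 6: cheapest edge leaving the tree is F-I (3); add F.
Step 7: cheapest edge leaving the tree is D-E (14); add E.
Vertex order: B, G, H, C, D, I, F, E. The 7th vertex is F.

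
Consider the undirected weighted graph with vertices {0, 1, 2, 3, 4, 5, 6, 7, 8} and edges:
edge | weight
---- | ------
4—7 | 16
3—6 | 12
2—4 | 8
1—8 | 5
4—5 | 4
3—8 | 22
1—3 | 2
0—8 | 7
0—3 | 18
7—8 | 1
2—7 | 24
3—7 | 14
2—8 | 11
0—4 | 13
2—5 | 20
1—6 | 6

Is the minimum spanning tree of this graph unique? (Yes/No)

Kruskal's algorithm — process edges by increasing weight (ties by edge label):
7—8 (1): add — endpoints in different components.
1—3 (2): add — endpoints in different components.
4—5 (4): add — endpoints in different components.
1—8 (5): add — endpoints in different components.
1—6 (6): add — endpoints in different components.
0—8 (7): add — endpoints in different components.
2—4 (8): add — endpoints in different components.
2—8 (11): add — endpoints in different components.
Every non-tree edge has weight strictly greater than the heaviest edge on the tree path between its endpoints, so the MST is unique.

Yes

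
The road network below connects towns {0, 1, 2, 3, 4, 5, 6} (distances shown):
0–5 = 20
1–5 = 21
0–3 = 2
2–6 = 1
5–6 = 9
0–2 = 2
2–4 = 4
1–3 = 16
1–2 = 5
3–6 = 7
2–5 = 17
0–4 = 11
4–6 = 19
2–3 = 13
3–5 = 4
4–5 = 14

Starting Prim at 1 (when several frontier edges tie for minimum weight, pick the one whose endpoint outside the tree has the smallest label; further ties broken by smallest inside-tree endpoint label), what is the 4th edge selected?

0-3

Prim's algorithm from 1:
Step 1: cheapest edge leaving the tree is 1–2 (5); add 2.
Step 2: cheapest edge leaving the tree is 2–6 (1); add 6.
Step 3: cheapest edge leaving the tree is 0–2 (2); add 0.
Step 4: cheapest edge leaving the tree is 0–3 (2); add 3.
Step 5: cheapest edge leaving the tree is 2–4 (4); add 4.
Step 6: cheapest edge leaving the tree is 3–5 (4); add 5.
The 4th edge added is 0–3.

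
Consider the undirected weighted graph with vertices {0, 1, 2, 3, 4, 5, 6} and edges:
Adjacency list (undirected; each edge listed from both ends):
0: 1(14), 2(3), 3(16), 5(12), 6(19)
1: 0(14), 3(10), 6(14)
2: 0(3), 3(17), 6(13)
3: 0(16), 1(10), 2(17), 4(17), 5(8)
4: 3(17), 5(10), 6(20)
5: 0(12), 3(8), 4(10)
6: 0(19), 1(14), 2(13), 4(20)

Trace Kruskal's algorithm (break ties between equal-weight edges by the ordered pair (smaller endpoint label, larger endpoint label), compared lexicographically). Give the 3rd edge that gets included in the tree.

1-3

Kruskal: consider edges lightest-first.
0-2 (3): add — endpoints in different components.
3-5 (8): add — endpoints in different components.
1-3 (10): add — endpoints in different components.
4-5 (10): add — endpoints in different components.
0-5 (12): add — endpoints in different components.
2-6 (13): add — endpoints in different components.
The 3rd edge added is 1-3.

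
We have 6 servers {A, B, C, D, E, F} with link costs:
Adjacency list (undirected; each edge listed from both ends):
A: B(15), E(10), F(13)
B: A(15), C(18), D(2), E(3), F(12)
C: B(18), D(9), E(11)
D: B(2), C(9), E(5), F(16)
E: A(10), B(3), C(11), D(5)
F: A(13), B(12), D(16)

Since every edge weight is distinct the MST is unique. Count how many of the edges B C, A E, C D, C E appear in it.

2

Kruskal: consider edges lightest-first.
B D (2): add — endpoints in different components.
B E (3): add — endpoints in different components.
D E (5): skip — D and E already connected.
C D (9): add — endpoints in different components.
A E (10): add — endpoints in different components.
C E (11): skip — C and E already connected.
B F (12): add — endpoints in different components.
MST edge set: {B D, B E, C D, A E, B F}.
Of the listed edges, {A E, C D} are in the MST → 2.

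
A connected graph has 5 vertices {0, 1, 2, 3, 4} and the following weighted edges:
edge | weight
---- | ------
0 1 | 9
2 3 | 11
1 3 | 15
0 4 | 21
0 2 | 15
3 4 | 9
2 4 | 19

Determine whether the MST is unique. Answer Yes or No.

Kruskal's algorithm — process edges by increasing weight (ties by edge label):
0 1 (9): add. Components now {0,1} {2} {3} {4}
3 4 (9): add. Components now {0,1} {2} {3,4}
2 3 (11): add. Components now {0,1} {2,3,4}
0 2 (15): add. Components now {0,1,2,3,4}
Non-tree edge 1 3 has weight 15, equal to the heaviest edge on its tree cycle — swapping gives another MST of the same weight. Not unique.

No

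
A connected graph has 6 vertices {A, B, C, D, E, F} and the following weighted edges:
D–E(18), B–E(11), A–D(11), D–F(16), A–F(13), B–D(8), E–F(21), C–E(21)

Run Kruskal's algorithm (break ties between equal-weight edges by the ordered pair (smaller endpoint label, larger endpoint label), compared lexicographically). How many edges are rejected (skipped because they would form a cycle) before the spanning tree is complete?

Sort edges by weight, then run Kruskal:
B–D (8): add — endpoints in different components.
A–D (11): add — endpoints in different components.
B–E (11): add — endpoints in different components.
A–F (13): add — endpoints in different components.
D–F (16): skip — D and F already connected.
D–E (18): skip — D and E already connected.
C–E (21): add — endpoints in different components.
Edges rejected before the tree was complete: 2.

2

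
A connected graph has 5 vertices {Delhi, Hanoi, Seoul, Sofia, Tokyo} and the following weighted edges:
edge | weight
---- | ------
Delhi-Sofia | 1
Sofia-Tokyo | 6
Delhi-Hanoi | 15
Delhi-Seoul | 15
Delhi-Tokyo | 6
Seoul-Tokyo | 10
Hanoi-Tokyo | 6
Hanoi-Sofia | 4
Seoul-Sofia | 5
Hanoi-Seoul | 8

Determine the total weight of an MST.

Grow the tree from Sofia using Prim:
Step 1: frontier [Delhi-Sofia 1, Hanoi-Sofia 4, Seoul-Sofia 5, Sofia-Tokyo 6] → take Delhi-Sofia (1); add Delhi.
Step 2: frontier [Delhi-Tokyo 6, Delhi-Hanoi 15, Delhi-Seoul 15, Hanoi-Sofia 4, Seoul-Sofia 5, Sofia-Tokyo 6] → take Hanoi-Sofia (4); add Hanoi.
Step 3: frontier [Delhi-Tokyo 6, Delhi-Seoul 15, Hanoi-Tokyo 6, Hanoi-Seoul 8, Seoul-Sofia 5, Sofia-Tokyo 6] → take Seoul-Sofia (5); add Seoul.
Step 4: frontier [Delhi-Tokyo 6, Hanoi-Tokyo 6, Seoul-Tokyo 10, Sofia-Tokyo 6] → take Delhi-Tokyo (6); add Tokyo.
MST edges: Delhi-Sofia, Hanoi-Sofia, Seoul-Sofia, Delhi-Tokyo; total weight 1+4+5+6 = 16.

16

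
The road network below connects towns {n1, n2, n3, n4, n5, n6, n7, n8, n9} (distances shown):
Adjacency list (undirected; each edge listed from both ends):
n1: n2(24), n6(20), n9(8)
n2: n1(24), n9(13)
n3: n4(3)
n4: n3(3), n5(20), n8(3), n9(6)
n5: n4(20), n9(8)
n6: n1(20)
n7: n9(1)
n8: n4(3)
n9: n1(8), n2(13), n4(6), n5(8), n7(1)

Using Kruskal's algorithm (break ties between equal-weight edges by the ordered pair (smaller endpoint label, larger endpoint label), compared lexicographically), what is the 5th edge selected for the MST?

n1-n9

Sort edges by weight, then run Kruskal:
n7—n9 (1): add — endpoints in different components.
n3—n4 (3): add — endpoints in different components.
n4—n8 (3): add — endpoints in different components.
n4—n9 (6): add — endpoints in different components.
n1—n9 (8): add — endpoints in different components.
n5—n9 (8): add — endpoints in different components.
n2—n9 (13): add — endpoints in different components.
n1—n6 (20): add — endpoints in different components.
The 5th edge added is n1—n9.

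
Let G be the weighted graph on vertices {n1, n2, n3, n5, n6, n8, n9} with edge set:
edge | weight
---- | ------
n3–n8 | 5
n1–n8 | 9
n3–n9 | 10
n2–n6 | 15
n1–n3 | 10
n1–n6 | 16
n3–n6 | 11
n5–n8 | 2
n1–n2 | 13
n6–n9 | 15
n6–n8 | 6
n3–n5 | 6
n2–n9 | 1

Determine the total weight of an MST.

Grow the tree from n2 using Prim:
Step 1: frontier [n2–n9 1, n1–n2 13, n2–n6 15] → take n2–n9 (1); add n9.
Step 2: frontier [n1–n2 13, n2–n6 15, n3–n9 10, n6–n9 15] → take n3–n9 (10); add n3.
Step 3: frontier [n1–n2 13, n2–n6 15, n3–n8 5, n3–n5 6, n1–n3 10, n3–n6 11, n6–n9 15] → take n3–n8 (5); add n8.
Step 4: frontier [n1–n2 13, n2–n6 15, n3–n5 6, n1–n3 10, n3–n6 11, n5–n8 2, n6–n8 6, n1–n8 9, n6–n9 15] → take n5–n8 (2); add n5.
Step 5: frontier [n1–n2 13, n2–n6 15, n1–n3 10, n3–n6 11, n6–n8 6, n1–n8 9, n6–n9 15] → take n6–n8 (6); add n6.
Step 6: frontier [n1–n2 13, n1–n3 10, n1–n6 16, n1–n8 9] → take n1–n8 (9); add n1.
MST edges: n2–n9, n3–n9, n3–n8, n5–n8, n6–n8, n1–n8; total weight 1+10+5+2+6+9 = 33.

33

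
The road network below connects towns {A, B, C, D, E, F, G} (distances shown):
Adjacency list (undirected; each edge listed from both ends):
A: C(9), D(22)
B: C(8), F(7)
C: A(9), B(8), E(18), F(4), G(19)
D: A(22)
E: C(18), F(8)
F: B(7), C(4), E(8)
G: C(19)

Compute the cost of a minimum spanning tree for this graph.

Sort edges by weight, then run Kruskal:
C—F (4): add. Components now {A} {B} {C,F} {D} {E} {G}
B—F (7): add. Components now {A} {B,C,F} {D} {E} {G}
B—C (8): skip — B and C already connected.
E—F (8): add. Components now {A} {B,C,E,F} {D} {G}
A—C (9): add. Components now {A,B,C,E,F} {D} {G}
C—E (18): skip — C and E already connected.
C—G (19): add. Components now {A,B,C,E,F,G} {D}
A—D (22): add. Components now {A,B,C,D,E,F,G}
MST edges: C—F, B—F, E—F, A—C, C—G, A—D; total weight 4+7+8+9+19+22 = 69.

69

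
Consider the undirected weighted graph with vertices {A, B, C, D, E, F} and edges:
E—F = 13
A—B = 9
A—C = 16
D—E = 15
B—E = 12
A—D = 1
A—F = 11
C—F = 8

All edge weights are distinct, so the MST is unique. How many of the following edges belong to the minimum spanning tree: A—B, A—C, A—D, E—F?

2

Kruskal's algorithm — process edges by increasing weight (ties by edge label):
A—D (1): add. Components now {A,D} {B} {C} {E} {F}
C—F (8): add. Components now {A,D} {B} {C,F} {E}
A—B (9): add. Components now {A,B,D} {C,F} {E}
A—F (11): add. Components now {A,B,C,D,F} {E}
B—E (12): add. Components now {A,B,C,D,E,F}
MST edge set: {A—D, C—F, A—B, A—F, B—E}.
Of the listed edges, {A—B, A—D} are in the MST → 2.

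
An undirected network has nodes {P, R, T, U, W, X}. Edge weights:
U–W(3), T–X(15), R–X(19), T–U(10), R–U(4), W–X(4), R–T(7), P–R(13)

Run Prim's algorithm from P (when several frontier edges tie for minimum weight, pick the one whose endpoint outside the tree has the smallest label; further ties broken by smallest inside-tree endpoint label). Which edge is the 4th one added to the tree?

Grow the tree from P using Prim:
Step 1: frontier [P–R 13] → take P–R (13); add R.
Step 2: frontier [R–U 4, R–T 7, R–X 19] → take R–U (4); add U.
Step 3: frontier [R–T 7, R–X 19, U–W 3, T–U 10] → take U–W (3); add W.
Step 4: frontier [R–T 7, R–X 19, T–U 10, W–X 4] → take W–X (4); add X.
Step 5: frontier [R–T 7, T–U 10, T–X 15] → take R–T (7); add T.
The 4th edge added is W–X.

W-X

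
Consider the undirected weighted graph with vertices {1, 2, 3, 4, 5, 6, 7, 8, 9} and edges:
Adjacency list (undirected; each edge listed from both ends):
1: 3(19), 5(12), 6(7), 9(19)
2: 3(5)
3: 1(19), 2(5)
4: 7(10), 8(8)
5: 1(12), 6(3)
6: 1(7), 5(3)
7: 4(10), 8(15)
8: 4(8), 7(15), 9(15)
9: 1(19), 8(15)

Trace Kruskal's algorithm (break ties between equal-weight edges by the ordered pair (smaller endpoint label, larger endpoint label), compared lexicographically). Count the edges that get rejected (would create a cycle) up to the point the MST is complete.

2

Kruskal: consider edges lightest-first.
5 6 (3): add — endpoints in different components.
2 3 (5): add — endpoints in different components.
1 6 (7): add — endpoints in different components.
4 8 (8): add — endpoints in different components.
4 7 (10): add — endpoints in different components.
1 5 (12): skip — 1 and 5 already connected.
7 8 (15): skip — 7 and 8 already connected.
8 9 (15): add — endpoints in different components.
1 3 (19): add — endpoints in different components.
1 9 (19): add — endpoints in different components.
Edges rejected before the tree was complete: 2.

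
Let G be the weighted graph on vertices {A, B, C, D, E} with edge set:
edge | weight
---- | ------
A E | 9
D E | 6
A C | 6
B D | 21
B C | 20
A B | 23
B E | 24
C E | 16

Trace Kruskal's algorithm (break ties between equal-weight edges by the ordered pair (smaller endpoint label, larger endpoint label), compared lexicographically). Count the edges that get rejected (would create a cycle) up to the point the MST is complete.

Kruskal's algorithm — process edges by increasing weight (ties by edge label):
A C (6): add. Components now {A,C} {B} {D} {E}
D E (6): add. Components now {A,C} {B} {D,E}
A E (9): add. Components now {A,C,D,E} {B}
C E (16): skip — C and E already connected.
B C (20): add. Components now {A,B,C,D,E}
Edges rejected before the tree was complete: 1.

1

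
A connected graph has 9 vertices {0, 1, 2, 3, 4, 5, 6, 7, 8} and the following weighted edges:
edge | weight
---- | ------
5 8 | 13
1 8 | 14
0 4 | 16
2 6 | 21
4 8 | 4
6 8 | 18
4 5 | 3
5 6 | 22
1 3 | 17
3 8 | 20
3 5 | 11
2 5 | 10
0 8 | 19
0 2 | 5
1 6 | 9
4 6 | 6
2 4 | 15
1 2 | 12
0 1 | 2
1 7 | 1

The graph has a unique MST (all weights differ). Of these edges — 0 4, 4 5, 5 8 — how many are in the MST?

Kruskal: consider edges lightest-first.
1 7 (1): add — endpoints in different components.
0 1 (2): add — endpoints in different components.
4 5 (3): add — endpoints in different components.
4 8 (4): add — endpoints in different components.
0 2 (5): add — endpoints in different components.
4 6 (6): add — endpoints in different components.
1 6 (9): add — endpoints in different components.
2 5 (10): skip — 2 and 5 already connected.
3 5 (11): add — endpoints in different components.
MST edge set: {1 7, 0 1, 4 5, 4 8, 0 2, 4 6, 1 6, 3 5}.
Of the listed edges, {4 5} are in the MST → 1.

1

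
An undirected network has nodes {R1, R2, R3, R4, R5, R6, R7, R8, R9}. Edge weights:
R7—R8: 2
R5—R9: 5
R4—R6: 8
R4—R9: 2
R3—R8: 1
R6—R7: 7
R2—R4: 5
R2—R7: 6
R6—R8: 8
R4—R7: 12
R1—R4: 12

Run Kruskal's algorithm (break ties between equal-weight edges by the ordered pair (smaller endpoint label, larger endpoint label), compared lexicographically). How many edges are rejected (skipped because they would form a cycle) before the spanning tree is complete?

Sort edges by weight, then run Kruskal:
R3—R8 (1): add — endpoints in different components.
R4—R9 (2): add — endpoints in different components.
R7—R8 (2): add — endpoints in different components.
R2—R4 (5): add — endpoints in different components.
R5—R9 (5): add — endpoints in different components.
R2—R7 (6): add — endpoints in different components.
R6—R7 (7): add — endpoints in different components.
R4—R6 (8): skip — R4 and R6 already connected.
R6—R8 (8): skip — R6 and R8 already connected.
R1—R4 (12): add — endpoints in different components.
Edges rejected before the tree was complete: 2.

2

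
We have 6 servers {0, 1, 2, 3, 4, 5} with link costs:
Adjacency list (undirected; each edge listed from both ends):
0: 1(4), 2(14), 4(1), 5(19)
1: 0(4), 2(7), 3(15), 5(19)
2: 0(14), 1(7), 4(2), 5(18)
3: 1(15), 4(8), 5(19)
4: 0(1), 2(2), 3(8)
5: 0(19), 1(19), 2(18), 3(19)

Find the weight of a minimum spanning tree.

33

Sort edges by weight, then run Kruskal:
0—4 (1): add. Components now {0,4} {1} {2} {3} {5}
2—4 (2): add. Components now {0,2,4} {1} {3} {5}
0—1 (4): add. Components now {0,1,2,4} {3} {5}
1—2 (7): skip — 1 and 2 already connected.
3—4 (8): add. Components now {0,1,2,3,4} {5}
0—2 (14): skip — 0 and 2 already connected.
1—3 (15): skip — 1 and 3 already connected.
2—5 (18): add. Components now {0,1,2,3,4,5}
MST edges: 0—4, 2—4, 0—1, 3—4, 2—5; total weight 1+2+4+8+18 = 33.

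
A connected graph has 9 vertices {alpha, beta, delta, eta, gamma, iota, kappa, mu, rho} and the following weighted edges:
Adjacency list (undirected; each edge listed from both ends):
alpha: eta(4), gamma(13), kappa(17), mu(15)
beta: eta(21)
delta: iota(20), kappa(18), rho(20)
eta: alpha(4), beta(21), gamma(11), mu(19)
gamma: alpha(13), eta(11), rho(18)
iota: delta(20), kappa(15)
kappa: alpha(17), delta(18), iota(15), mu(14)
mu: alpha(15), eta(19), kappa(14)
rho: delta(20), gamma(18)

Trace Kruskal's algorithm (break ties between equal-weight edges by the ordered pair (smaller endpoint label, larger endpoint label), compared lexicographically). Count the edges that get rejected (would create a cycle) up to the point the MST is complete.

Kruskal's algorithm — process edges by increasing weight (ties by edge label):
alpha—eta (4): add — endpoints in different components.
eta—gamma (11): add — endpoints in different components.
alpha—gamma (13): skip — gamma and alpha already connected.
kappa—mu (14): add — endpoints in different components.
alpha—mu (15): add — endpoints in different components.
iota—kappa (15): add — endpoints in different components.
alpha—kappa (17): skip — kappa and alpha already connected.
delta—kappa (18): add — endpoints in different components.
gamma—rho (18): add — endpoints in different components.
eta—mu (19): skip — mu and eta already connected.
delta—iota (20): skip — delta and iota already connected.
delta—rho (20): skip — rho and delta already connected.
beta—eta (21): add — endpoints in different components.
Edges rejected before the tree was complete: 5.

5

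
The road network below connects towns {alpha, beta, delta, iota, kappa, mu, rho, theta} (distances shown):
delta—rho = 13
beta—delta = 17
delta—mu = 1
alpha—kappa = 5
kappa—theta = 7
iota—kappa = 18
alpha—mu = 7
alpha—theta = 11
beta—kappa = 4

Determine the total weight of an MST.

Prim, starting at theta.
Step 1: frontier [kappa—theta 7, alpha—theta 11] → take kappa—theta (7); add kappa.
Step 2: frontier [beta—kappa 4, alpha—kappa 5, iota—kappa 18, alpha—theta 11] → take beta—kappa (4); add beta.
Step 3: frontier [beta—delta 17, alpha—kappa 5, iota—kappa 18, alpha—theta 11] → take alpha—kappa (5); add alpha.
Step 4: frontier [alpha—mu 7, beta—delta 17, iota—kappa 18] → take alpha—mu (7); add mu.
Step 5: frontier [beta—delta 17, iota—kappa 18, delta—mu 1] → take delta—mu (1); add delta.
Step 6: frontier [delta—rho 13, iota—kappa 18] → take delta—rho (13); add rho.
Step 7: frontier [iota—kappa 18] → take iota—kappa (18); add iota.
MST edges: kappa—theta, beta—kappa, alpha—kappa, alpha—mu, delta—mu, delta—rho, iota—kappa; total weight 7+4+5+7+1+13+18 = 55.

55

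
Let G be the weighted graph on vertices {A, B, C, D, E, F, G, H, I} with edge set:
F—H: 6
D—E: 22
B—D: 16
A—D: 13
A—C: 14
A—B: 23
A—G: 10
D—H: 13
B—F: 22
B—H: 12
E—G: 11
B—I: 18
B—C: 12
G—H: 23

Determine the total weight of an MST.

Prim, starting at E.
Step 1: cheapest edge leaving the tree is E—G (11); add G.
Step 2: cheapest edge leaving the tree is A—G (10); add A.
Step 3: cheapest edge leaving the tree is A—D (13); add D.
Step 4: cheapest edge leaving the tree is D—H (13); add H.
Step 5: cheapest edge leaving the tree is F—H (6); add F.
Step 6: cheapest edge leaving the tree is B—H (12); add B.
Step 7: cheapest edge leaving the tree is B—C (12); add C.
Step 8: cheapest edge leaving the tree is B—I (18); add I.
MST edges: E—G, A—G, A—D, D—H, F—H, B—H, B—C, B—I; total weight 11+10+13+13+6+12+12+18 = 95.

95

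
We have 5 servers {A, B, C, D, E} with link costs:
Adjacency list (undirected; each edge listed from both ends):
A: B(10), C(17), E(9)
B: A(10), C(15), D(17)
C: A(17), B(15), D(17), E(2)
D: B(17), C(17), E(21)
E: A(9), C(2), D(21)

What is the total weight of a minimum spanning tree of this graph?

Prim's algorithm from C:
Step 1: cheapest edge leaving the tree is C–E (2); add E.
Step 2: cheapest edge leaving the tree is A–E (9); add A.
Step 3: cheapest edge leaving the tree is A–B (10); add B.
Step 4: cheapest edge leaving the tree is B–D (17); add D.
MST edges: C–E, A–E, A–B, B–D; total weight 2+9+10+17 = 38.

38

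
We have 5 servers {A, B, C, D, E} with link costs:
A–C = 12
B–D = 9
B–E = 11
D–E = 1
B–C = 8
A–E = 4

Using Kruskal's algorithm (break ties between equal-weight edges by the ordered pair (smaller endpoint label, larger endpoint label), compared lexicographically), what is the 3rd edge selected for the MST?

B-C

Kruskal: consider edges lightest-first.
D–E (1): add. Components now {A} {B} {C} {D,E}
A–E (4): add. Components now {A,D,E} {B} {C}
B–C (8): add. Components now {A,D,E} {B,C}
B–D (9): add. Components now {A,B,C,D,E}
The 3rd edge added is B–C.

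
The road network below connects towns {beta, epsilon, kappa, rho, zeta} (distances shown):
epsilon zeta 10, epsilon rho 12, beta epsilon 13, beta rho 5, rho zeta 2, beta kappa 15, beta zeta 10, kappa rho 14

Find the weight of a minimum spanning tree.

Prim, starting at zeta.
Step 1: frontier [rho zeta 2, beta zeta 10, epsilon zeta 10] → take rho zeta (2); add rho.
Step 2: frontier [beta rho 5, epsilon rho 12, kappa rho 14, beta zeta 10, epsilon zeta 10] → take beta rho (5); add beta.
Step 3: frontier [beta epsilon 13, beta kappa 15, epsilon rho 12, kappa rho 14, epsilon zeta 10] → take epsilon zeta (10); add epsilon.
Step 4: frontier [beta kappa 15, kappa rho 14] → take kappa rho (14); add kappa.
MST edges: rho zeta, beta rho, epsilon zeta, kappa rho; total weight 2+5+10+14 = 31.

31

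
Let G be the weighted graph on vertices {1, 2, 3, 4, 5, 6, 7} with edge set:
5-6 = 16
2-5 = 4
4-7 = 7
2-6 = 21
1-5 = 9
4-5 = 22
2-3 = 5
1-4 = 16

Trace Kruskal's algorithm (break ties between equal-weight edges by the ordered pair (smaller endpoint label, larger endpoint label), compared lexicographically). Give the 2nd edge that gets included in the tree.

2-3

Kruskal: consider edges lightest-first.
2-5 (4): add — endpoints in different components.
2-3 (5): add — endpoints in different components.
4-7 (7): add — endpoints in different components.
1-5 (9): add — endpoints in different components.
1-4 (16): add — endpoints in different components.
5-6 (16): add — endpoints in different components.
The 2nd edge added is 2-3.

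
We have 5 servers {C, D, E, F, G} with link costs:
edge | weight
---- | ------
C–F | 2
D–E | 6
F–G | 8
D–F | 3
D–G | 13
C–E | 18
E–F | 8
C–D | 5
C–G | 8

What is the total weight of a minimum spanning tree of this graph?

Prim, starting at F.
Step 1: cheapest edge leaving the tree is C–F (2); add C.
Step 2: cheapest edge leaving the tree is D–F (3); add D.
Step 3: cheapest edge leaving the tree is D–E (6); add E.
Step 4: cheapest edge leaving the tree is C–G (8); add G.
MST edges: C–F, D–F, D–E, C–G; total weight 2+3+6+8 = 19.

19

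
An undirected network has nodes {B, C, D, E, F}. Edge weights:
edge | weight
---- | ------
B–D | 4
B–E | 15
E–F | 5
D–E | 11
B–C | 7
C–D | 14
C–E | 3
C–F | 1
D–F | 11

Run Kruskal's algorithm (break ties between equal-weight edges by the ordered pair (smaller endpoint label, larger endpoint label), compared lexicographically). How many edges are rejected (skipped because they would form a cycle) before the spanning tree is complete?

1

Kruskal: consider edges lightest-first.
C–F (1): add. Components now {B} {C,F} {D} {E}
C–E (3): add. Components now {B} {C,E,F} {D}
B–D (4): add. Components now {B,D} {C,E,F}
E–F (5): skip — E and F already connected.
B–C (7): add. Components now {B,C,D,E,F}
Edges rejected before the tree was complete: 1.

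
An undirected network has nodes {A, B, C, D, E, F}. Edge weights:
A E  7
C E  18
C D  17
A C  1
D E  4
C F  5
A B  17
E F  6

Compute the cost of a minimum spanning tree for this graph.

33

Prim, starting at A.
Step 1: frontier [A C 1, A E 7, A B 17] → take A C (1); add C.
Step 2: frontier [A E 7, A B 17, C F 5, C D 17, C E 18] → take C F (5); add F.
Step 3: frontier [A E 7, A B 17, C D 17, C E 18, E F 6] → take E F (6); add E.
Step 4: frontier [A B 17, C D 17, D E 4] → take D E (4); add D.
Step 5: frontier [A B 17] → take A B (17); add B.
MST edges: A C, C F, E F, D E, A B; total weight 1+5+6+4+17 = 33.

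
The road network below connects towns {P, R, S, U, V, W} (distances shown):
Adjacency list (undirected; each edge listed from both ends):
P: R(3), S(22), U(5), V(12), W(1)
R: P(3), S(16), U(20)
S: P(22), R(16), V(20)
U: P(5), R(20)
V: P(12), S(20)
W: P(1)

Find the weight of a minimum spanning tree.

Sort edges by weight, then run Kruskal:
P W (1): add — endpoints in different components.
P R (3): add — endpoints in different components.
P U (5): add — endpoints in different components.
P V (12): add — endpoints in different components.
R S (16): add — endpoints in different components.
MST edges: P W, P R, P U, P V, R S; total weight 1+3+5+12+16 = 37.

37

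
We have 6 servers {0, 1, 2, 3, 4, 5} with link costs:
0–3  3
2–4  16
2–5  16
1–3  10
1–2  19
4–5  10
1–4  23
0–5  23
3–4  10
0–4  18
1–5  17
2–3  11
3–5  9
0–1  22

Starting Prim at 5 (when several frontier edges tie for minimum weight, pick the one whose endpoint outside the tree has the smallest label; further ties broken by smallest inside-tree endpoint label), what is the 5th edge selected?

2-3

Prim's algorithm from 5:
Step 1: frontier [3–5 9, 4–5 10, 2–5 16, 1–5 17, 0–5 23] → take 3–5 (9); add 3.
Step 2: frontier [0–3 3, 1–3 10, 3–4 10, 2–3 11, 4–5 10, 2–5 16, 1–5 17, 0–5 23] → take 0–3 (3); add 0.
Step 3: frontier [0–4 18, 0–1 22, 1–3 10, 3–4 10, 2–3 11, 4–5 10, 2–5 16, 1–5 17] → take 1–3 (10); add 1.
Step 4: frontier [0–4 18, 1–2 19, 1–4 23, 3–4 10, 2–3 11, 4–5 10, 2–5 16] → take 3–4 (10); add 4.
Step 5: frontier [1–2 19, 2–3 11, 2–4 16, 2–5 16] → take 2–3 (11); add 2.
The 5th edge added is 2–3.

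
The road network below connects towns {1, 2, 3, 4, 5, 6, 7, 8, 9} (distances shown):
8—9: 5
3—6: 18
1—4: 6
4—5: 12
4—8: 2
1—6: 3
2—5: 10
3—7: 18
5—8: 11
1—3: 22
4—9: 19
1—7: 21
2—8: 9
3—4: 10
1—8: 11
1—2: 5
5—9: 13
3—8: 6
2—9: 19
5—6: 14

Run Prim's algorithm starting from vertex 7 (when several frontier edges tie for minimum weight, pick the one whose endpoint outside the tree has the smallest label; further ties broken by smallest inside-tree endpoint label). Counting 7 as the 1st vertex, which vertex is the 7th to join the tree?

Prim, starting at 7.
Step 1: cheapest edge leaving the tree is 3—7 (18); add 3.
Step 2: cheapest edge leaving the tree is 3—8 (6); add 8.
Step 3: cheapest edge leaving the tree is 4—8 (2); add 4.
Step 4: cheapest edge leaving the tree is 8—9 (5); add 9.
Step 5: cheapest edge leaving the tree is 1—4 (6); add 1.
Step 6: cheapest edge leaving the tree is 1—6 (3); add 6.
Step 7: cheapest edge leaving the tree is 1—2 (5); add 2.
Step 8: cheapest edge leaving the tree is 2—5 (10); add 5.
Vertex order: 7, 3, 8, 4, 9, 1, 6, 2, 5. The 7th vertex is 6.

6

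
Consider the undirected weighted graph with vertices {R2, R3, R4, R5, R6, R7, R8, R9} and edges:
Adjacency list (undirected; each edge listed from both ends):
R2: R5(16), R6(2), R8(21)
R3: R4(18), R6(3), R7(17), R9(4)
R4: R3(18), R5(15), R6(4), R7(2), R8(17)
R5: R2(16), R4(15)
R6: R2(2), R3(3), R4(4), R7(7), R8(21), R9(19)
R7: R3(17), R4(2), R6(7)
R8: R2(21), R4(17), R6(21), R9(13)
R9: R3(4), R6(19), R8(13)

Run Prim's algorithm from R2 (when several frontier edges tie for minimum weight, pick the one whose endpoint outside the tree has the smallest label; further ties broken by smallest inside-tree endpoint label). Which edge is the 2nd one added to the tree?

Grow the tree from R2 using Prim:
Step 1: cheapest edge leaving the tree is R2 R6 (2); add R6.
Step 2: cheapest edge leaving the tree is R3 R6 (3); add R3.
Step 3: cheapest edge leaving the tree is R4 R6 (4); add R4.
Step 4: cheapest edge leaving the tree is R4 R7 (2); add R7.
Step 5: cheapest edge leaving the tree is R3 R9 (4); add R9.
Step 6: cheapest edge leaving the tree is R8 R9 (13); add R8.
Step 7: cheapest edge leaving the tree is R4 R5 (15); add R5.
The 2nd edge added is R3 R6.

R3-R6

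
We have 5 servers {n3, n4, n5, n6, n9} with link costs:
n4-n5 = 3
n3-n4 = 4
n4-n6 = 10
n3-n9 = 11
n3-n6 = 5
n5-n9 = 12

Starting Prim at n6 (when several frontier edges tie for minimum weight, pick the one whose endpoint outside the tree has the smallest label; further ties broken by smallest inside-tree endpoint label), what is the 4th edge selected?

n3-n9

Grow the tree from n6 using Prim:
Step 1: frontier [n3-n6 5, n4-n6 10] → take n3-n6 (5); add n3.
Step 2: frontier [n3-n4 4, n3-n9 11, n4-n6 10] → take n3-n4 (4); add n4.
Step 3: frontier [n3-n9 11, n4-n5 3] → take n4-n5 (3); add n5.
Step 4: frontier [n3-n9 11, n5-n9 12] → take n3-n9 (11); add n9.
The 4th edge added is n3-n9.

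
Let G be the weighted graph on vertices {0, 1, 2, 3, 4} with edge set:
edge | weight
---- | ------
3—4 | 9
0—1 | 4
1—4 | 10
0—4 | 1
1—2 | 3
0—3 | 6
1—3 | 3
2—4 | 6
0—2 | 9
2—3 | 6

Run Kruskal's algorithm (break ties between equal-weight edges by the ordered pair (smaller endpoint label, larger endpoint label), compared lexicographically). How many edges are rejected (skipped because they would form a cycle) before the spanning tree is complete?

Kruskal: consider edges lightest-first.
0—4 (1): add. Components now {0,4} {1} {2} {3}
1—2 (3): add. Components now {0,4} {1,2} {3}
1—3 (3): add. Components now {0,4} {1,2,3}
0—1 (4): add. Components now {0,1,2,3,4}
Edges rejected before the tree was complete: 0.

0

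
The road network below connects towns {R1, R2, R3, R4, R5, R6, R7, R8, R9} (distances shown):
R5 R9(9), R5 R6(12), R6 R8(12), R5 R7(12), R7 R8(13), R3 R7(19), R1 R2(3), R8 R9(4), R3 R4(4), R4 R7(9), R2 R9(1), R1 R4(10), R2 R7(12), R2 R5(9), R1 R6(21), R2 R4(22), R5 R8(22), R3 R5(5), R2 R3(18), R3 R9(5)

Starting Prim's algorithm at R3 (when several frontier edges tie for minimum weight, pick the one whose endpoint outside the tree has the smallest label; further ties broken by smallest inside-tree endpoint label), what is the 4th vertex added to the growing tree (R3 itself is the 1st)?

R9

Prim, starting at R3.
Step 1: cheapest edge leaving the tree is R3 R4 (4); add R4.
Step 2: cheapest edge leaving the tree is R3 R5 (5); add R5.
Step 3: cheapest edge leaving the tree is R3 R9 (5); add R9.
Step 4: cheapest edge leaving the tree is R2 R9 (1); add R2.
Step 5: cheapest edge leaving the tree is R1 R2 (3); add R1.
Step 6: cheapest edge leaving the tree is R8 R9 (4); add R8.
Step 7: cheapest edge leaving the tree is R4 R7 (9); add R7.
Step 8: cheapest edge leaving the tree is R5 R6 (12); add R6.
Vertex order: R3, R4, R5, R9, R2, R1, R8, R7, R6. The 4th vertex is R9.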